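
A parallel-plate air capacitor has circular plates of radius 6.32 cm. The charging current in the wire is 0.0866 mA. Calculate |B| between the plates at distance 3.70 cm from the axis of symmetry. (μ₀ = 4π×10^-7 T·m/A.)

No conduction current crosses the gap, so I_d there equals the 8.66×10^-5 A in the leads.
An Ampèrian loop of radius r encloses a fraction (r/R)² of I_d. Then B·2πr = μ₀ I_d (r/R)², giving B = μ₀ I_d r/(2πR²) = 1.60×10^-10 T.

1.60×10^-10 T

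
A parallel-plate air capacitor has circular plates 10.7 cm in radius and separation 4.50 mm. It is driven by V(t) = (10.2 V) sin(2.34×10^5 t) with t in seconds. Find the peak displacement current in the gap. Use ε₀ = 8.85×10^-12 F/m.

1.69×10^-4 A

The displacement current equals the conduction current C dV/dt, which peaks at C V₀ ω.
With C = ε₀A/d = (8.85×10^-12)(0.03597)/(4.50×10^-3) = 7.074×10^-11 F and ω = 2.34×10^5 rad/s, I_d,max = (7.074×10^-11)(10.2)(2.34×10^5) = 1.69×10^-4 A.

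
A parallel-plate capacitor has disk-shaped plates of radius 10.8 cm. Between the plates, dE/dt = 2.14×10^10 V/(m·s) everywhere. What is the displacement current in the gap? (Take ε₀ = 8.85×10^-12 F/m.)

I_d = ε₀ A (dE/dt) = (8.85×10^-12)(0.03664 m²)(2.14×10^10) = 6.94×10^-3 A.

6.94×10^-3 A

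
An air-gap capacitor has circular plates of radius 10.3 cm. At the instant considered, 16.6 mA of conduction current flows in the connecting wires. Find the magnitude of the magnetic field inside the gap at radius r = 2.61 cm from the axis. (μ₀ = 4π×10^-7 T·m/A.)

8.17×10^-9 T

By continuity the displacement current in the gap matches the conduction current: I_d = 0.0166 A.
An Ampèrian loop of radius r encloses a fraction (r/R)² of I_d. Then B·2πr = μ₀ I_d (r/R)², giving B = μ₀ I_d r/(2πR²) = 8.17×10^-9 T.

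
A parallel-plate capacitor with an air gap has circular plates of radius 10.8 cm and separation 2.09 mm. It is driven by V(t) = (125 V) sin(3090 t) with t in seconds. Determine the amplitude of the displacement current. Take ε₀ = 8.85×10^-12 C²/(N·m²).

5.99×10^-5 A

(dE/dt)_max = V₀ω/d = 1.848×10^8 V/(m·s); ω = 3090 rad/s.
I_d,max = ε₀ A (dE/dt)_max = (8.85×10^-12)(0.03664)(1.848×10^8) = 5.99×10^-5 A.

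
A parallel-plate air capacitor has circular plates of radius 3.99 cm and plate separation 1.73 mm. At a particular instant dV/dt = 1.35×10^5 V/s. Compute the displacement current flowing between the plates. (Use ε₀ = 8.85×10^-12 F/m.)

3.45×10^-6 A

The displacement current equals the charging current C dV/dt. With C = ε₀A/d = (8.85×10^-12)(5.001×10^-3)/(1.73×10^-3) = 2.558×10^-11 F, I_d = (2.558×10^-11)(1.35×10^5) = 3.45×10^-6 A.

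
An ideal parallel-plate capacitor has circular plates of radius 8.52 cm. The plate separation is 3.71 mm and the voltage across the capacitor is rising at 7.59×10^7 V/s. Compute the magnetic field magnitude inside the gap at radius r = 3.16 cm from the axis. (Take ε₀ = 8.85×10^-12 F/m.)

I_d = C dV/dt with C = ε₀πR²/d = 5.439×10^-11 F, so I_d = (5.439×10^-11)(7.59×10^7) = 4.128×10^-3 A.
An Ampèrian loop of radius r encloses a fraction (r/R)² of I_d. Then B·2πr = μ₀ I_d (r/R)², giving B = μ₀ I_d r/(2πR²) = 3.59×10^-9 T.

3.59×10^-9 T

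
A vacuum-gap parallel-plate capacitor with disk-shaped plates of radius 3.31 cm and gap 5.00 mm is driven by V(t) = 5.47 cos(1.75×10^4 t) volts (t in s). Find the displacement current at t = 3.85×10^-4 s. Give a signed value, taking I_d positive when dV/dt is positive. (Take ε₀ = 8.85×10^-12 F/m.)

-2.56×10^-7 A

C = ε₀A/d = (8.85×10^-12)(3.442×10^-3)/(5.00×10^-3) = 6.092×10^-12 F. dV/dt = V₀ω·−sin(ωt); at ωt = 6.7375 rad this factor is -0.4388.
I_d = C dV/dt = (6.092×10^-12)(5.47)(1.75×10^4)(-0.4388) = -2.56×10^-7 A.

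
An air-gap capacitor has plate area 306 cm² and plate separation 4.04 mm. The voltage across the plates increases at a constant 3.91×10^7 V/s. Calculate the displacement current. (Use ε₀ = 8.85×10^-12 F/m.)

2.62×10^-3 A

C = ε₀A/d = (8.85×10^-12)(0.0306)/(4.04×10^-3) = 6.703×10^-11 F.
I_d = C dV/dt = (6.703×10^-11)(3.91×10^7) = 2.62×10^-3 A.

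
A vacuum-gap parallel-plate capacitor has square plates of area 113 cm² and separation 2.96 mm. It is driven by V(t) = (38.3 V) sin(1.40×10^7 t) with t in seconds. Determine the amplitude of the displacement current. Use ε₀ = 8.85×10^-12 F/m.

C = ε₀A/d = (8.85×10^-12)(0.0113)/(2.96×10^-3) = 3.379×10^-11 F; ω = 1.40×10^7 rad/s.
I_d = C dV/dt, so |I_d|_max = C V₀ ω = (3.379×10^-11)(38.3)(1.40×10^7) = 0.0181 A.

0.0181 A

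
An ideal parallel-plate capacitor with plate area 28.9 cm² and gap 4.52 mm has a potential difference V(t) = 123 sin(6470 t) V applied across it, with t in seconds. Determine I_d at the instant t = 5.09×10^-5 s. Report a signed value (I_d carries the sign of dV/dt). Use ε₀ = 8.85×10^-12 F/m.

4.26×10^-6 A

dE/dt = (V₀ω/d)·cos(ωt) with ωt = 0.329323 rad: (123)(6470)(0.9463)/(4.52×10^-3) = 1.666×10^8 V/(m·s).
I_d = ε₀ A dE/dt = (8.85×10^-12)(2.89×10^-3)(1.666×10^8) = 4.26×10^-6 A.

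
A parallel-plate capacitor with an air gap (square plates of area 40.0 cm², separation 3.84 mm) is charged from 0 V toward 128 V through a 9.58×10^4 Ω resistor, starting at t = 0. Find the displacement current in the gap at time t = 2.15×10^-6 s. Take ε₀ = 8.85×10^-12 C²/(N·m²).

1.17×10^-4 A

With C = ε₀A/d = (8.85×10^-12)(4.00×10^-3)/(3.84×10^-3) = 9.219×10^-12 F, the time constant is τ = RC = 8.832×10^-7 s, so t/τ = 2.434 and e^(−t/τ) = 0.08769.
I_d = I_cond = (V₀/R) e^(−t/τ) = (1.336×10^-3)(0.08769) = 1.17×10^-4 A.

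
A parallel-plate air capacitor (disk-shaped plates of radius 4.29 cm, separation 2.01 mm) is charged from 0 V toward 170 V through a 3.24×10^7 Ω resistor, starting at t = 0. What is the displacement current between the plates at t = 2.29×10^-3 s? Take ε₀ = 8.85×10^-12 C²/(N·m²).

With C = ε₀A/d = (8.85×10^-12)(5.782×10^-3)/(2.01×10^-3) = 2.546×10^-11 F, the time constant is τ = RC = 8.249×10^-4 s, so t/τ = 2.776 and e^(−t/τ) = 0.06229.
I_d = I_cond = (V₀/R) e^(−t/τ) = (5.247×10^-6)(0.06229) = 3.27×10^-7 A.

3.27×10^-7 A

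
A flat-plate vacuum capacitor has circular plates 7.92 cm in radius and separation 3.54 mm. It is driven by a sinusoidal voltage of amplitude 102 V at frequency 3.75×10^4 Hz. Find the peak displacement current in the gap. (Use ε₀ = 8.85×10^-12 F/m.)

1.18×10^-3 A

(dE/dt)_max = V₀ω/d = 6.788×10^9 V/(m·s); ω = 2πf = 2.356×10^5 rad/s.
I_d,max = ε₀ A (dE/dt)_max = (8.85×10^-12)(0.01971)(6.788×10^9) = 1.18×10^-3 A.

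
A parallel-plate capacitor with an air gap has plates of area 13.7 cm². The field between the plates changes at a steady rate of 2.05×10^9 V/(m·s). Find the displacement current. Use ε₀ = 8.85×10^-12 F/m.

The displacement current is ε₀ times dΦ_E/dt = ε₀ A dE/dt = (8.85×10^-12)(1.37×10^-3)(2.05×10^9) = 2.49×10^-5 A.

2.49×10^-5 A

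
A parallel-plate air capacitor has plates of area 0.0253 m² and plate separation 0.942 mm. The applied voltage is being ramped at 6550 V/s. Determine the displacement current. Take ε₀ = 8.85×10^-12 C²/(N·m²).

C = ε₀A/d = (8.85×10^-12)(0.0253)/(9.42×10^-4) = 2.377×10^-10 F.
I_d = C dV/dt = (2.377×10^-10)(6550) = 1.56×10^-6 A.

1.56×10^-6 A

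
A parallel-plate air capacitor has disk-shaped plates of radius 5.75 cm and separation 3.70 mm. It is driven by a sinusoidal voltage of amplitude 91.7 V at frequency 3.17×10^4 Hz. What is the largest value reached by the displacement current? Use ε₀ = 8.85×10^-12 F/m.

4.54×10^-4 A

The displacement current equals the conduction current C dV/dt, which peaks at C V₀ ω.
With C = ε₀A/d = (8.85×10^-12)(0.01039)/(3.70×10^-3) = 2.485×10^-11 F and ω = 2πf = 1.992×10^5 rad/s, I_d,max = (2.485×10^-11)(91.7)(1.992×10^5) = 4.54×10^-4 A.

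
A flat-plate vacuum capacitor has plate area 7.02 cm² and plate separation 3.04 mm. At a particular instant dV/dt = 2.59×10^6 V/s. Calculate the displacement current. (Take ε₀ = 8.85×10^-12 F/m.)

The displacement current equals the charging current C dV/dt. With C = ε₀A/d = (8.85×10^-12)(7.02×10^-4)/(3.04×10^-3) = 2.044×10^-12 F, I_d = (2.044×10^-12)(2.59×10^6) = 5.29×10^-6 A.

5.29×10^-6 A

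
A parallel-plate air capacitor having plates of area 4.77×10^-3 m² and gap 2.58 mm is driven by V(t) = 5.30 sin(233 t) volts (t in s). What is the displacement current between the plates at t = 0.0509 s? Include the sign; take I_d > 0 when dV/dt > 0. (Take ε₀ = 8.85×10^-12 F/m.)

1.54×10^-8 A

dE/dt = (V₀ω/d)·cos(ωt) with ωt = 11.8597 rad: (5.30)(233)(0.7605)/(2.58×10^-3) = 3.640×10^5 V/(m·s).
I_d = ε₀ A dE/dt = (8.85×10^-12)(4.77×10^-3)(3.640×10^5) = 1.54×10^-8 A.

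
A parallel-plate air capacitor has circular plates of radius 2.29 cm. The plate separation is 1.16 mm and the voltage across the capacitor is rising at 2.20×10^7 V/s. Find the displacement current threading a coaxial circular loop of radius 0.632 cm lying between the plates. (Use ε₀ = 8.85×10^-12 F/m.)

dE/dt = (dV/dt)/d = 1.897×10^10 V/(m·s); I_d = ε₀(πR²)(dE/dt) = (8.85×10^-12)(1.647×10^-3)(1.897×10^10) = 2.765×10^-4 A.
Through an area πr² the displacement current is I_d·(πr²/πR²) = I_d (r/R)² = 2.11×10^-5 A.

2.11×10^-5 A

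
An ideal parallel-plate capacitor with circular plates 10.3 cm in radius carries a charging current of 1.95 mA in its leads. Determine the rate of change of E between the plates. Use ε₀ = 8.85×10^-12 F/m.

6.61×10^9 V/(m·s)

Charge continuity gives I_d = I = 1.95×10^-3 A between the plates.
Inverting I_d = ε₀ A dE/dt gives dE/dt = 1.95×10^-3 / (8.85×10^-12 · 0.03333) = 6.61×10^9 V/(m·s).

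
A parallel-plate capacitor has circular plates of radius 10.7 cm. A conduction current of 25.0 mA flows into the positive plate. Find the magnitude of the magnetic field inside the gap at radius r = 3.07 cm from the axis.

By continuity the displacement current in the gap matches the conduction current: I_d = 0.0250 A.
An Ampèrian loop of radius r encloses a fraction (r/R)² of I_d. Then B·2πr = μ₀ I_d (r/R)², giving B = μ₀ I_d r/(2πR²) = 1.34×10^-8 T.

1.34×10^-8 T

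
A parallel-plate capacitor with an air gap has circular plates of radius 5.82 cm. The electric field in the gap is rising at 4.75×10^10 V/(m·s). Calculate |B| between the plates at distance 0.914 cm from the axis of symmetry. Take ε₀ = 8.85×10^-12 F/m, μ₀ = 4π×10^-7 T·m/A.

I_d = ε₀ dΦ_E/dt = ε₀ πR² (dE/dt) = (8.85×10^-12)(0.01064)(4.75×10^10) = 4.473×10^-3 A through the full plate area.
For r < R the Ampère–Maxwell law gives B(2πr) = μ₀ I_d (r²/R²), so B = μ₀ I_d r/(2πR²) = (4π×10^-7)(4.473×10^-3)(9.14×10^-3)/(2π·0.0582²) = 2.41×10^-9 T.

2.41×10^-9 T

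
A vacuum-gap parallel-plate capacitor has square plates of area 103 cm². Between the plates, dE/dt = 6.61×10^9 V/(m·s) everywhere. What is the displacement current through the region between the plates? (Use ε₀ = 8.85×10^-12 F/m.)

6.03×10^-4 A

With a uniform field, Φ_E = EA, so I_d = ε₀ A dE/dt = 6.03×10^-4 A.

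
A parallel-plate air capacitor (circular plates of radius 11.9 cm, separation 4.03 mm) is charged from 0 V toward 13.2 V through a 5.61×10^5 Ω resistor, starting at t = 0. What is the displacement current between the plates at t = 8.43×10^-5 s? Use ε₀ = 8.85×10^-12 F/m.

5.05×10^-6 A

C = ε₀A/d = (8.85×10^-12)(0.04449)/(4.03×10^-3) = 9.770×10^-11 F and τ = RC = 5.481×10^-5 s. I_d in the gap equals the RC charging current.
I_d(t) = (V₀/R) e^(−t/τ) = 2.353×10^-5 · e^(−1.538) = 5.05×10^-6 A.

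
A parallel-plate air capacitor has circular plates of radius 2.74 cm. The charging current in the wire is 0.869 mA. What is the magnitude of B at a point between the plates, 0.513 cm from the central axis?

No conduction current crosses the gap, so I_d there equals the 8.69×10^-4 A in the leads.
∮B·dl = μ₀ I_d,enc with I_d,enc = I_d r²/R² = 3.046×10^-5 A; so B = μ₀ I_d,enc/(2πr) = 1.19×10^-9 T.

1.19×10^-9 T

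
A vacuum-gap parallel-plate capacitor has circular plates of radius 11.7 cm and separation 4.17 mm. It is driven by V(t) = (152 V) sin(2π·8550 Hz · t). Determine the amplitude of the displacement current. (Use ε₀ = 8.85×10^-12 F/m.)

7.45×10^-4 A

The displacement current equals the conduction current C dV/dt, which peaks at C V₀ ω.
With C = ε₀A/d = (8.85×10^-12)(0.04301)/(4.17×10^-3) = 9.128×10^-11 F and ω = 2πf = 5.372×10^4 rad/s, I_d,max = (9.128×10^-11)(152)(5.372×10^4) = 7.45×10^-4 A.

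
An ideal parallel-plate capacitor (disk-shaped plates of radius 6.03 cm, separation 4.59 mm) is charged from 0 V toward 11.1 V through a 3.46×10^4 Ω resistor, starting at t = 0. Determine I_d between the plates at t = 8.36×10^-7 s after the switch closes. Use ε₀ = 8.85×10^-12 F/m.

With C = ε₀A/d = (8.85×10^-12)(0.01142)/(4.59×10^-3) = 2.202×10^-11 F, the time constant is τ = RC = 7.619×10^-7 s, so t/τ = 1.097 and e^(−t/τ) = 0.3339.
I_d = I_cond = (V₀/R) e^(−t/τ) = (3.208×10^-4)(0.3339) = 1.07×10^-4 A.

1.07×10^-4 A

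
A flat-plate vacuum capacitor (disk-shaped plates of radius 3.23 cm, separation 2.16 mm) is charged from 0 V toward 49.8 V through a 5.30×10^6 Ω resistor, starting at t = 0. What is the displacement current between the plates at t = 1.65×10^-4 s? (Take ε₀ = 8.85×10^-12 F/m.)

C = ε₀A/d = (8.85×10^-12)(3.278×10^-3)/(2.16×10^-3) = 1.343×10^-11 F, so τ = RC = 7.118×10^-5 s.
The conduction current is I(t) = (V₀/R) e^(−t/τ), and the displacement current between the plates equals it.
t/τ = 2.318; I_d = (49.8/5.30×10^6) · e^(−2.318) = (9.396×10^-6)(0.09847) = 9.25×10^-7 A.

9.25×10^-7 A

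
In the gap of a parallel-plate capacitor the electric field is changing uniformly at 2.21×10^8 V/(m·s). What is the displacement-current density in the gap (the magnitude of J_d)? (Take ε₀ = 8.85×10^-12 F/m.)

1.96×10^-3 A/m²

J_d = ε₀ ∂E/∂t, so J_d = 1.96×10^-3 A/m².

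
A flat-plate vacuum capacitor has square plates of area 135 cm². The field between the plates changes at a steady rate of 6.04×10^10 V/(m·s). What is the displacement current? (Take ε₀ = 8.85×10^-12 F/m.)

7.22×10^-3 A

With a uniform field, Φ_E = EA, so I_d = ε₀ A dE/dt = 7.22×10^-3 A.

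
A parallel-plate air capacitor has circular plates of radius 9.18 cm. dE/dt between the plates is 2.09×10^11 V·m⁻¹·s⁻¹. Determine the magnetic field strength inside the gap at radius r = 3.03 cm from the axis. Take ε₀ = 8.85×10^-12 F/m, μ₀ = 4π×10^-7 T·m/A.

Through the whole plate area (πR² = 0.02647 m²), I_d = ε₀ πR² dE/dt = 0.04896 A.
For r < R the Ampère–Maxwell law gives B(2πr) = μ₀ I_d (r²/R²), so B = μ₀ I_d r/(2πR²) = (4π×10^-7)(0.04896)(0.0303)/(2π·0.0918²) = 3.52×10^-8 T.

3.52×10^-8 T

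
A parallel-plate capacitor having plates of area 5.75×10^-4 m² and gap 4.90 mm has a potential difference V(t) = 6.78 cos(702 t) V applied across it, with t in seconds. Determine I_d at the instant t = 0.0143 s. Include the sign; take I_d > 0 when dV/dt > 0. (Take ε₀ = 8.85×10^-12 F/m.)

2.85×10^-9 A

C = ε₀A/d = (8.85×10^-12)(5.75×10^-4)/(4.90×10^-3) = 1.039×10^-12 F. dV/dt = V₀ω·−sin(ωt); at ωt = 10.0386 rad this factor is 0.5760.
I_d = C dV/dt = (1.039×10^-12)(6.78)(702)(0.5760) = 2.85×10^-9 A.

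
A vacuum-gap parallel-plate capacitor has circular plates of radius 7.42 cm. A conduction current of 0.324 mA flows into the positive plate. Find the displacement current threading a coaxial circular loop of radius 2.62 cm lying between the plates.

No conduction current crosses the gap, so I_d there equals the 3.24×10^-4 A in the leads.
Since J_d is uniform, the enclosed fraction is (r/R)² = 0.1247, giving I_d,enc = 4.04×10^-5 A.

4.04×10^-5 A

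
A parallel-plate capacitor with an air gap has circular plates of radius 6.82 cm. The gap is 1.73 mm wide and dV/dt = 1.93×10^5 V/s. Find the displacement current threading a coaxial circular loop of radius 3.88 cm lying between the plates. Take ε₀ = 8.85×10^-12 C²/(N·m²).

dE/dt = (dV/dt)/d = 1.116×10^8 V/(m·s); I_d = ε₀(πR²)(dE/dt) = (8.85×10^-12)(0.01461)(1.116×10^8) = 1.443×10^-5 A.
Through an area πr² the displacement current is I_d·(πr²/πR²) = I_d (r/R)² = 4.67×10^-6 A.

4.67×10^-6 A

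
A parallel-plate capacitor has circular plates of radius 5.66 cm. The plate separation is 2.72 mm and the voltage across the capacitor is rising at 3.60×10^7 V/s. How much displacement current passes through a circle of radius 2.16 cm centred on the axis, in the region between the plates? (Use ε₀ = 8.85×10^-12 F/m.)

dE/dt = (dV/dt)/d = 1.324×10^10 V/(m·s); I_d = ε₀(πR²)(dE/dt) = (8.85×10^-12)(0.01006)(1.324×10^10) = 1.179×10^-3 A.
The field is uniform, so I_d,enc = I_d (r/R)² = (1.179×10^-3)(2.16/5.66)² = 1.72×10^-4 A.

1.72×10^-4 A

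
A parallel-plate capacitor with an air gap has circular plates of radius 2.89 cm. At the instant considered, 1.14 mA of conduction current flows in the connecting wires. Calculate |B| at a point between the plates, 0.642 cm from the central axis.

By continuity the displacement current in the gap matches the conduction current: I_d = 1.14×10^-3 A.
An Ampèrian loop of radius r encloses a fraction (r/R)² of I_d. Then B·2πr = μ₀ I_d (r/R)², giving B = μ₀ I_d r/(2πR²) = 1.75×10^-9 T.

1.75×10^-9 T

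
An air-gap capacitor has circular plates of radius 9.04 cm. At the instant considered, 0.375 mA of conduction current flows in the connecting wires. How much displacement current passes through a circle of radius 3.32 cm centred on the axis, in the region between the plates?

5.06×10^-5 A

No conduction current crosses the gap, so I_d there equals the 3.75×10^-4 A in the leads.
Through an area πr² the displacement current is I_d·(πr²/πR²) = I_d (r/R)² = 5.06×10^-5 A.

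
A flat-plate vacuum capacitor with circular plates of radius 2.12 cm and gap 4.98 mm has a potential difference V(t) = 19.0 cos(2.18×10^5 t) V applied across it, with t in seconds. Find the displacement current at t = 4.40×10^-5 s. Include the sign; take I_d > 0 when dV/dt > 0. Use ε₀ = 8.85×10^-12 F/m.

1.73×10^-6 A

dE/dt = (V₀ω/d)·−sin(ωt) with ωt = 9.592 rad: (19.0)(2.18×10^5)(0.1664)/(4.98×10^-3) = 1.384×10^8 V/(m·s).
I_d = ε₀ A dE/dt = (8.85×10^-12)(1.412×10^-3)(1.384×10^8) = 1.73×10^-6 A.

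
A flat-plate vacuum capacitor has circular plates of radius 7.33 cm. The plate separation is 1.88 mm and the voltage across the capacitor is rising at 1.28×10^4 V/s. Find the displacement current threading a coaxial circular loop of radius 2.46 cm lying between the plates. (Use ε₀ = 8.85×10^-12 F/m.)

With E = V/d, dE/dt = 6.809×10^6 V/(m·s) and πR² = 0.01688 m², giving I_d = ε₀ πR² dE/dt = 1.017×10^-6 A.
The field is uniform, so I_d,enc = I_d (r/R)² = (1.017×10^-6)(2.46/7.33)² = 1.15×10^-7 A.

1.15×10^-7 A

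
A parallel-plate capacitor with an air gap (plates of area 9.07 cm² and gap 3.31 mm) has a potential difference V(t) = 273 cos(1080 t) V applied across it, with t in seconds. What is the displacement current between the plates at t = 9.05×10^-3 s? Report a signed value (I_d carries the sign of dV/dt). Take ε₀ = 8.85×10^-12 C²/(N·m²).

C = ε₀A/d = (8.85×10^-12)(9.07×10^-4)/(3.31×10^-3) = 2.425×10^-12 F. dV/dt = V₀ω·−sin(ωt); at ωt = 9.774 rad this factor is 0.3422.
I_d = C dV/dt = (2.425×10^-12)(273)(1080)(0.3422) = 2.45×10^-7 A.

2.45×10^-7 A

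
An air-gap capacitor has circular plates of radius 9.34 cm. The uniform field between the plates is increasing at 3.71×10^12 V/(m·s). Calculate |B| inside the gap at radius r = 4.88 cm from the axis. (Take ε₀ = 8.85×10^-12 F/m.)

Through the whole plate area (πR² = 0.02741 m²), I_d = ε₀ πR² dE/dt = 0.9000 A.
For r < R the Ampère–Maxwell law gives B(2πr) = μ₀ I_d (r²/R²), so B = μ₀ I_d r/(2πR²) = (4π×10^-7)(0.9000)(0.0488)/(2π·0.0934²) = 1.01×10^-6 T.

1.01×10^-6 T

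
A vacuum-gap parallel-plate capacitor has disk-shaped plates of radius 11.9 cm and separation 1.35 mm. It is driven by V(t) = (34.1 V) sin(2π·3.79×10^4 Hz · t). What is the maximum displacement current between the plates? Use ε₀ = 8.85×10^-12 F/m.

(dE/dt)_max = V₀ω/d = 6.014×10^9 V/(m·s); ω = 2πf = 2.381×10^5 rad/s.
I_d,max = ε₀ A (dE/dt)_max = (8.85×10^-12)(0.04449)(6.014×10^9) = 2.37×10^-3 A.

2.37×10^-3 A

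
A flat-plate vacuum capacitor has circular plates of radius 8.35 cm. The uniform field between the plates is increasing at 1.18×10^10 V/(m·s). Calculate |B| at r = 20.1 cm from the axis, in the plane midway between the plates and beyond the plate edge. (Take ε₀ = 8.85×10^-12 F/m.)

2.28×10^-9 T

Total displacement current: I_d = ε₀(πR²)(dE/dt) = (8.85×10^-12)(0.02190)(1.18×10^10) = 2.287×10^-3 A.
For r ≥ R the full I_d is enclosed: B = μ₀ I_d/(2πr) = (4π×10^-7)(2.287×10^-3)/(2π·0.201) = 2.28×10^-9 T.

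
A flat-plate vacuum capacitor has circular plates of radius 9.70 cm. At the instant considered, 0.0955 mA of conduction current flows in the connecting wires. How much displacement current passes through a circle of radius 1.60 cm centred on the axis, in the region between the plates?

Between the plates the displacement current equals the wire current: I_d = 0.0955 mA = 9.55×10^-5 A.
The field is uniform, so I_d,enc = I_d (r/R)² = (9.55×10^-5)(1.60/9.70)² = 2.60×10^-6 A.

2.60×10^-6 A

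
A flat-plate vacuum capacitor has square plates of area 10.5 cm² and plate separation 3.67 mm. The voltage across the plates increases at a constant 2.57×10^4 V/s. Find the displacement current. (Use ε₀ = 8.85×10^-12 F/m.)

6.51×10^-8 A

The field between the plates is E = V/d, so dE/dt = (2.57×10^4)/(3.67×10^-3 m) = 7.003×10^6 V/(m·s).
I_d = ε₀ A (dE/dt) = (8.85×10^-12)(1.05×10^-3)(7.003×10^6) = 6.51×10^-8 A.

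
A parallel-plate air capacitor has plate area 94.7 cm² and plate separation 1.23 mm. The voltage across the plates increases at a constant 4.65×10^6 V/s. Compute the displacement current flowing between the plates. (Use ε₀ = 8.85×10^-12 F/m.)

3.17×10^-4 A

C = ε₀A/d = (8.85×10^-12)(9.47×10^-3)/(1.23×10^-3) = 6.814×10^-11 F.
I_d = C dV/dt = (6.814×10^-11)(4.65×10^6) = 3.17×10^-4 A.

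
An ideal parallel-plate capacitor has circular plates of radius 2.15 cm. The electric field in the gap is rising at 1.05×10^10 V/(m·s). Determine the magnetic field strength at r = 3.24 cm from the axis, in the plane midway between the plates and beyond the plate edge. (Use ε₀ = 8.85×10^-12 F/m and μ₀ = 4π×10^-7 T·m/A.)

Total displacement current: I_d = ε₀(πR²)(dE/dt) = (8.85×10^-12)(1.452×10^-3)(1.05×10^10) = 1.349×10^-4 A.
Outside the plates the loop encloses all of I_d, so B·2πr = μ₀ I_d and B = 8.33×10^-10 T.

8.33×10^-10 T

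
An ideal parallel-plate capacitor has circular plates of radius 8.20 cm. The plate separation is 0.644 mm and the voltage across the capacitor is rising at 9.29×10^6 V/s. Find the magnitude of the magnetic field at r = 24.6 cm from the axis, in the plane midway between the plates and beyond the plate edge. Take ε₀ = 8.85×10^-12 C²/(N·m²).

2.19×10^-9 T

I_d = C dV/dt with C = ε₀πR²/d = 2.902×10^-10 F, so I_d = (2.902×10^-10)(9.29×10^6) = 2.696×10^-3 A.
With r > R the enclosed displacement current is the full I_d; B = μ₀ I_d / (2πr) = 2.19×10^-9 T.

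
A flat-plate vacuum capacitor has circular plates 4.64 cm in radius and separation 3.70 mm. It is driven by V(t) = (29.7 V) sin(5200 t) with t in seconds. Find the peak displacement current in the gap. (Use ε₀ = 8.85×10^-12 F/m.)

C = ε₀A/d = (8.85×10^-12)(6.764×10^-3)/(3.70×10^-3) = 1.618×10^-11 F; ω = 5200 rad/s.
I_d = C dV/dt, so |I_d|_max = C V₀ ω = (1.618×10^-11)(29.7)(5200) = 2.50×10^-6 A.

2.50×10^-6 A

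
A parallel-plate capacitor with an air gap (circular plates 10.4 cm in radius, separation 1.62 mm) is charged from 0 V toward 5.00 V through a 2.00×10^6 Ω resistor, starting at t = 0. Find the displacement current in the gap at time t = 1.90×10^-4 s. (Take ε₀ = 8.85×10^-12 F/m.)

C = ε₀A/d = (8.85×10^-12)(0.03398)/(1.62×10^-3) = 1.856×10^-10 F and τ = RC = 3.712×10^-4 s. I_d in the gap equals the RC charging current.
I_d(t) = (V₀/R) e^(−t/τ) = 2.500×10^-6 · e^(−0.5119) = 1.50×10^-6 A.

1.50×10^-6 A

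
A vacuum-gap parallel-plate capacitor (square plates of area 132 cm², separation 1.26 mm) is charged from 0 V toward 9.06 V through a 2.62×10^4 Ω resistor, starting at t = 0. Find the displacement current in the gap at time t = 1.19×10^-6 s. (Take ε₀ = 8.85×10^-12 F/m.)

2.12×10^-4 A

C = ε₀A/d = (8.85×10^-12)(0.0132)/(1.26×10^-3) = 9.271×10^-11 F, so τ = RC = 2.429×10^-6 s.
The conduction current is I(t) = (V₀/R) e^(−t/τ), and the displacement current between the plates equals it.
t/τ = 0.4899; I_d = (9.06/2.62×10^4) · e^(−0.4899) = (3.458×10^-4)(0.6127) = 2.12×10^-4 A.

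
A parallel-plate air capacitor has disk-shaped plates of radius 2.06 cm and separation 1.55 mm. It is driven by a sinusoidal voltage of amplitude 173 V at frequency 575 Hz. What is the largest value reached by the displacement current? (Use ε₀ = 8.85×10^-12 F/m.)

C = ε₀A/d = (8.85×10^-12)(1.333×10^-3)/(1.55×10^-3) = 7.611×10^-12 F; ω = 2πf = 3613 rad/s.
I_d = C dV/dt, so |I_d|_max = C V₀ ω = (7.611×10^-12)(173)(3613) = 4.76×10^-6 A.

4.76×10^-6 A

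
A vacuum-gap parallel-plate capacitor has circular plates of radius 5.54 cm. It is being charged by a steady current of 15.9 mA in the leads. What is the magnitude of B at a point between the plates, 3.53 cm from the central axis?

Between the plates the displacement current equals the wire current: I_d = 15.9 mA = 0.0159 A.
An Ampèrian loop of radius r encloses a fraction (r/R)² of I_d. Then B·2πr = μ₀ I_d (r/R)², giving B = μ₀ I_d r/(2πR²) = 3.66×10^-8 T.

3.66×10^-8 T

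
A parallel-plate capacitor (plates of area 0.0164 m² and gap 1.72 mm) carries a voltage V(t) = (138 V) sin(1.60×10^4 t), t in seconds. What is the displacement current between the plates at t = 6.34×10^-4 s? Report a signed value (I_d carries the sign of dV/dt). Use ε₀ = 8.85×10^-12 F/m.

dE/dt = (V₀ω/d)·cos(ωt) with ωt = 10.144 rad: (138)(1.60×10^4)(-0.7523)/(1.72×10^-3) = -9.657×10^8 V/(m·s).
I_d = ε₀ A dE/dt = (8.85×10^-12)(0.0164)(-9.657×10^8) = -1.40×10^-4 A.

-1.40×10^-4 A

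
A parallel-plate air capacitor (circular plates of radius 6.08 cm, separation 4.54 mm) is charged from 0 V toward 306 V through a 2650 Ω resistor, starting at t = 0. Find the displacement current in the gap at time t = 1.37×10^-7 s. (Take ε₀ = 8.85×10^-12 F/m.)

C = ε₀A/d = (8.85×10^-12)(0.01161)/(4.54×10^-3) = 2.263×10^-11 F, so τ = RC = 5.997×10^-8 s.
The conduction current is I(t) = (V₀/R) e^(−t/τ), and the displacement current between the plates equals it.
t/τ = 2.284; I_d = (306/2650) · e^(−2.284) = (0.1155)(0.1019) = 0.0118 A.

0.0118 A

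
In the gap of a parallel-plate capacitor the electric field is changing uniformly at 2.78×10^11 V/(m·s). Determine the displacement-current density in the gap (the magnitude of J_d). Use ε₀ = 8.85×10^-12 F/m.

2.46 A/m²

J_d = ε₀ dE/dt = (8.85×10^-12)(2.78×10^11) = 2.46 A/m².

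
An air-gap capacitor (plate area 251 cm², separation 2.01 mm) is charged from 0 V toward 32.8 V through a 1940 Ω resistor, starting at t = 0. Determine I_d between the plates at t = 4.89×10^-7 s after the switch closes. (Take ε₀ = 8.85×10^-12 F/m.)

C = ε₀A/d = (8.85×10^-12)(0.0251)/(2.01×10^-3) = 1.105×10^-10 F and τ = RC = 2.144×10^-7 s. I_d in the gap equals the RC charging current.
I_d(t) = (V₀/R) e^(−t/τ) = 0.01691 · e^(−2.281) = 1.73×10^-3 A.

1.73×10^-3 A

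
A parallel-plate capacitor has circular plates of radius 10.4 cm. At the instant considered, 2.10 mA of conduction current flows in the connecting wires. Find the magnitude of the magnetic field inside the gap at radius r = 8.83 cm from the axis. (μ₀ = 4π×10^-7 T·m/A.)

3.43×10^-9 T

No conduction current crosses the gap, so I_d there equals the 2.10×10^-3 A in the leads.
∮B·dl = μ₀ I_d,enc with I_d,enc = I_d r²/R² = 1.514×10^-3 A; so B = μ₀ I_d,enc/(2πr) = 3.43×10^-9 T.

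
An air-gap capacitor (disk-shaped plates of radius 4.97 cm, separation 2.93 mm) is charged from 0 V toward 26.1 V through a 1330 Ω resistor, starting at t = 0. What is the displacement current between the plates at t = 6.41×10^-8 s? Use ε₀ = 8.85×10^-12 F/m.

With C = ε₀A/d = (8.85×10^-12)(7.760×10^-3)/(2.93×10^-3) = 2.344×10^-11 F, the time constant is τ = RC = 3.118×10^-8 s, so t/τ = 2.056 and e^(−t/τ) = 0.1280.
I_d = I_cond = (V₀/R) e^(−t/τ) = (0.01962)(0.1280) = 2.51×10^-3 A.

2.51×10^-3 A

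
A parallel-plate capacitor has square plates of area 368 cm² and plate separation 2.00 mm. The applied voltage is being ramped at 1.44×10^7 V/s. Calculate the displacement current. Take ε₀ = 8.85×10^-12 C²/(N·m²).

2.34×10^-3 A

E = V/d so dE/dt = (dV/dt)/d = 7.200×10^9 V/(m·s), and I_d = ε₀ A dE/dt = (8.85×10^-12)(0.0368)(7.200×10^9) = 2.34×10^-3 A.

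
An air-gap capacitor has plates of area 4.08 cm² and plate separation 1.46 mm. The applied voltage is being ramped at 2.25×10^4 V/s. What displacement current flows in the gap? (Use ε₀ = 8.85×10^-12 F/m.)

The displacement current equals the charging current C dV/dt. With C = ε₀A/d = (8.85×10^-12)(4.08×10^-4)/(1.46×10^-3) = 2.473×10^-12 F, I_d = (2.473×10^-12)(2.25×10^4) = 5.56×10^-8 A.

5.56×10^-8 A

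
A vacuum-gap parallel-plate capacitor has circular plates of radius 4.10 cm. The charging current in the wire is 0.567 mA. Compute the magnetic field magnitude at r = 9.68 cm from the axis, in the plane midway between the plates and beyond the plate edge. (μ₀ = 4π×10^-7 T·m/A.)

No conduction current crosses the gap, so I_d there equals the 5.67×10^-4 A in the leads.
With r > R the enclosed displacement current is the full I_d; B = μ₀ I_d / (2πr) = 1.17×10^-9 T.

1.17×10^-9 T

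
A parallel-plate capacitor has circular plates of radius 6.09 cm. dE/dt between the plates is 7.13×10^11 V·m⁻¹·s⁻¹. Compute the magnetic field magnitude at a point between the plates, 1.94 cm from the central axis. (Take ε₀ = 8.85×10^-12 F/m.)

7.69×10^-8 T

I_d = ε₀ dΦ_E/dt = ε₀ πR² (dE/dt) = (8.85×10^-12)(0.01165)(7.13×10^11) = 0.07351 A through the full plate area.
For r < R the Ampère–Maxwell law gives B(2πr) = μ₀ I_d (r²/R²), so B = μ₀ I_d r/(2πR²) = (4π×10^-7)(0.07351)(0.0194)/(2π·0.0609²) = 7.69×10^-8 T.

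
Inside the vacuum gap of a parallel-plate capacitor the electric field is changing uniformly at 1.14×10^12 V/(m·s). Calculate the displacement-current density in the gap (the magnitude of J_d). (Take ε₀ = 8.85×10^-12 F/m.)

J_d = ε₀ ∂E/∂t, so J_d = 10.1 A/m².

10.1 A/m²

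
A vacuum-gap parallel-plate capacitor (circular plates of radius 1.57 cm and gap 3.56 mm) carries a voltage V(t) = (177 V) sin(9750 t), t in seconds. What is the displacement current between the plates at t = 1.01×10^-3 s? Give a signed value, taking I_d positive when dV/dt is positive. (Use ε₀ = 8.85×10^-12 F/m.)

dV/dt = (177)(9750)·cos(9.8475) = -1.574×10^6 V/s.
I_d = C dV/dt with C = ε₀A/d = (8.85×10^-12)(7.744×10^-4)/(3.56×10^-3) = 1.925×10^-12 F, so I_d = (1.925×10^-12)(-1.574×10^6) = -3.03×10^-6 A.

-3.03×10^-6 A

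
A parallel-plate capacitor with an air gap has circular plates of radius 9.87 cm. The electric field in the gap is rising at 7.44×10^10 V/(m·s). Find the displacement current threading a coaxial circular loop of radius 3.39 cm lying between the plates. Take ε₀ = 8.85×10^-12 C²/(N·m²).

2.38×10^-3 A

I_d = ε₀ dΦ_E/dt = ε₀ πR² (dE/dt) = (8.85×10^-12)(0.03060)(7.44×10^10) = 0.02015 A through the full plate area.
Since J_d is uniform, the enclosed fraction is (r/R)² = 0.1180, giving I_d,enc = 2.38×10^-3 A.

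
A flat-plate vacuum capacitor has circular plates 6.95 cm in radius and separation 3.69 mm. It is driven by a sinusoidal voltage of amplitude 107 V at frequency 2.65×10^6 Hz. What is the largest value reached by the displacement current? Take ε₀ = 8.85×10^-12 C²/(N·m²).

The displacement current equals the conduction current C dV/dt, which peaks at C V₀ ω.
With C = ε₀A/d = (8.85×10^-12)(0.01517)/(3.69×10^-3) = 3.638×10^-11 F and ω = 2πf = 1.665×10^7 rad/s, I_d,max = (3.638×10^-11)(107)(1.665×10^7) = 0.0648 A.

0.0648 A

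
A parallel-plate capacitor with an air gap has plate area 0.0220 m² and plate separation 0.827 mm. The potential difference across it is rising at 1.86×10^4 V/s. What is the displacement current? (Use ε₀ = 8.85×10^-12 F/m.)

4.38×10^-6 A

The field between the plates is E = V/d, so dE/dt = (1.86×10^4)/(8.27×10^-4 m) = 2.249×10^7 V/(m·s).
I_d = ε₀ A (dE/dt) = (8.85×10^-12)(0.0220)(2.249×10^7) = 4.38×10^-6 A.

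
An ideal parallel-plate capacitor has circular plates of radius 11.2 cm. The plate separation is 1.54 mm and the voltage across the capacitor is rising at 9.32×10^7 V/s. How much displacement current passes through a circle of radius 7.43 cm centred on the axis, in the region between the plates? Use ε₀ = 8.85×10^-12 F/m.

9.29×10^-3 A

I_d = C dV/dt with C = ε₀πR²/d = 2.265×10^-10 F, so I_d = (2.265×10^-10)(9.32×10^7) = 0.02111 A.
Since J_d is uniform, the enclosed fraction is (r/R)² = 0.4401, giving I_d,enc = 9.29×10^-3 A.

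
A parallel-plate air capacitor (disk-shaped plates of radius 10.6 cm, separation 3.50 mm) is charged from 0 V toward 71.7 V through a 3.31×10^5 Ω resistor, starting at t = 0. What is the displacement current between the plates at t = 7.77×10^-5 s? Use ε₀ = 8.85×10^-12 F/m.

1.56×10^-5 A

C = ε₀A/d = (8.85×10^-12)(0.03530)/(3.50×10^-3) = 8.926×10^-11 F, so τ = RC = 2.955×10^-5 s.
The conduction current is I(t) = (V₀/R) e^(−t/τ), and the displacement current between the plates equals it.
t/τ = 2.629; I_d = (71.7/3.31×10^5) · e^(−2.629) = (2.166×10^-4)(0.07215) = 1.56×10^-5 A.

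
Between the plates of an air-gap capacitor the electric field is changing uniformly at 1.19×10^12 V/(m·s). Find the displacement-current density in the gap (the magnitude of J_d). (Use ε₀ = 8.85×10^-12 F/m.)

The displacement-current density is ε₀ ∂E/∂t = (8.85×10^-12)(1.19×10^12) = 10.5 A/m².

10.5 A/m²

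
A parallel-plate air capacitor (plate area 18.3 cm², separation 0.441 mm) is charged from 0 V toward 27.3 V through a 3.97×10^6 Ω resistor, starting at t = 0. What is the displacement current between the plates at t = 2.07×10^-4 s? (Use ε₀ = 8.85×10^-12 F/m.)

1.66×10^-6 A

With C = ε₀A/d = (8.85×10^-12)(1.83×10^-3)/(4.41×10^-4) = 3.672×10^-11 F, the time constant is τ = RC = 1.458×10^-4 s, so t/τ = 1.420 and e^(−t/τ) = 0.2417.
I_d = I_cond = (V₀/R) e^(−t/τ) = (6.877×10^-6)(0.2417) = 1.66×10^-6 A.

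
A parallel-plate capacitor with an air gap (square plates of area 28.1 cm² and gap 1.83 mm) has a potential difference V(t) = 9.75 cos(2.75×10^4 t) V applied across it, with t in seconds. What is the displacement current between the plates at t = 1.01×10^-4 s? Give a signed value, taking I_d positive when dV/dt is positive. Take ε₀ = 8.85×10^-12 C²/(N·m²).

dV/dt = (9.75)(2.75×10^4)·−sin(2.7775) = -9.548×10^4 V/s.
I_d = C dV/dt with C = ε₀A/d = (8.85×10^-12)(2.81×10^-3)/(1.83×10^-3) = 1.359×10^-11 F, so I_d = (1.359×10^-11)(-9.548×10^4) = -1.30×10^-6 A.

-1.30×10^-6 A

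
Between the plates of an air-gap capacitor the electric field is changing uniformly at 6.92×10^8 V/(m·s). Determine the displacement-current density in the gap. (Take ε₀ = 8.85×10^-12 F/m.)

J_d = ε₀ ∂E/∂t, so J_d = 6.12×10^-3 A/m².

6.12×10^-3 A/m²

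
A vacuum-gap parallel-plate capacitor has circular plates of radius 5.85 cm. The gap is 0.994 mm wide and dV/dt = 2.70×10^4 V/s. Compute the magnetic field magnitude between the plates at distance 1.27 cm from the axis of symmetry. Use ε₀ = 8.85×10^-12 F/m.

1.92×10^-12 T

I_d = C dV/dt with C = ε₀πR²/d = 9.571×10^-11 F, so I_d = (9.571×10^-11)(2.70×10^4) = 2.584×10^-6 A.
For r < R the Ampère–Maxwell law gives B(2πr) = μ₀ I_d (r²/R²), so B = μ₀ I_d r/(2πR²) = (4π×10^-7)(2.584×10^-6)(0.0127)/(2π·0.0585²) = 1.92×10^-12 T.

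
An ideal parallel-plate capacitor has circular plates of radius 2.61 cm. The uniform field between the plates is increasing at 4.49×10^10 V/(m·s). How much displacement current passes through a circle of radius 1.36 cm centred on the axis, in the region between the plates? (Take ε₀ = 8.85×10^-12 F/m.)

Total displacement current: I_d = ε₀(πR²)(dE/dt) = (8.85×10^-12)(2.140×10^-3)(4.49×10^10) = 8.504×10^-4 A.
Through an area πr² the displacement current is I_d·(πr²/πR²) = I_d (r/R)² = 2.31×10^-4 A.

2.31×10^-4 A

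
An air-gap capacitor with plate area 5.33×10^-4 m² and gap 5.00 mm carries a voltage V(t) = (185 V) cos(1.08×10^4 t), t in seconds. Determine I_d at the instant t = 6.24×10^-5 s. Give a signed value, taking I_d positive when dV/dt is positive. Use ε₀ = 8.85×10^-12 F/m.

dE/dt = (V₀ω/d)·−sin(ωt) with ωt = 0.67392 rad: (185)(1.08×10^4)(-0.6241)/(5.00×10^-3) = -2.494×10^8 V/(m·s).
I_d = ε₀ A dE/dt = (8.85×10^-12)(5.33×10^-4)(-2.494×10^8) = -1.18×10^-6 A.

-1.18×10^-6 A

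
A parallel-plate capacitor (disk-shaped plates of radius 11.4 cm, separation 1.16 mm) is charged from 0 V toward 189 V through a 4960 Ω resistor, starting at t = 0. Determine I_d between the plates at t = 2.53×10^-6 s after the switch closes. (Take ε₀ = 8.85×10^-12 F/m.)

With C = ε₀A/d = (8.85×10^-12)(0.04083)/(1.16×10^-3) = 3.115×10^-10 F, the time constant is τ = RC = 1.545×10^-6 s, so t/τ = 1.638 and e^(−t/τ) = 0.1944.
I_d = I_cond = (V₀/R) e^(−t/τ) = (0.03810)(0.1944) = 7.41×10^-3 A.

7.41×10^-3 A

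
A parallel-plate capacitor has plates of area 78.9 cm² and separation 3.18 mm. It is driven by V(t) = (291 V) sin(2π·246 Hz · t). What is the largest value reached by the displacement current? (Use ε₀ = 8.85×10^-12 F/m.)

C = ε₀A/d = (8.85×10^-12)(7.89×10^-3)/(3.18×10^-3) = 2.196×10^-11 F; ω = 2πf = 1546 rad/s.
I_d = C dV/dt, so |I_d|_max = C V₀ ω = (2.196×10^-11)(291)(1546) = 9.88×10^-6 A.

9.88×10^-6 A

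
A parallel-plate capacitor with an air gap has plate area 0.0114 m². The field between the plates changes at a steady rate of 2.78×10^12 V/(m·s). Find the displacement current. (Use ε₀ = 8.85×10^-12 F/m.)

The displacement current is ε₀ times dΦ_E/dt = ε₀ A dE/dt = (8.85×10^-12)(0.0114)(2.78×10^12) = 0.280 A.

0.280 A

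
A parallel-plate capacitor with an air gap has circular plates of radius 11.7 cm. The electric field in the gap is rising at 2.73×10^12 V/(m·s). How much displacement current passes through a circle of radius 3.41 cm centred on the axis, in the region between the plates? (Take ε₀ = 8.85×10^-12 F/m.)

0.0883 A

Total displacement current: I_d = ε₀(πR²)(dE/dt) = (8.85×10^-12)(0.04301)(2.73×10^12) = 1.039 A.
The field is uniform, so I_d,enc = I_d (r/R)² = (1.039)(3.41/11.7)² = 0.0883 A.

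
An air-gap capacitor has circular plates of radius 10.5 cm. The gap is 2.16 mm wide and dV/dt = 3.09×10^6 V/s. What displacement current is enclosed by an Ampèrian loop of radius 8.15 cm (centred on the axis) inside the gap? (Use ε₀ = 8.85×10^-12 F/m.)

I_d = C dV/dt with C = ε₀πR²/d = 1.419×10^-10 F, so I_d = (1.419×10^-10)(3.09×10^6) = 4.385×10^-4 A.
Since J_d is uniform, the enclosed fraction is (r/R)² = 0.6025, giving I_d,enc = 2.64×10^-4 A.

2.64×10^-4 A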